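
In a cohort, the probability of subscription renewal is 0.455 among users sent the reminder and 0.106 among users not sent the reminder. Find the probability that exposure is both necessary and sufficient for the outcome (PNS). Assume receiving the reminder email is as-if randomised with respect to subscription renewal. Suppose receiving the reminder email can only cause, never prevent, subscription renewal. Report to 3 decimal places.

PNS ≈ 0.349

Let p₁ = 0.455, p₀ = 0.106.
Under exogeneity and monotonicity, PNS = p₁ − p₀.
PNS = 0.455 − 0.106 = 0.349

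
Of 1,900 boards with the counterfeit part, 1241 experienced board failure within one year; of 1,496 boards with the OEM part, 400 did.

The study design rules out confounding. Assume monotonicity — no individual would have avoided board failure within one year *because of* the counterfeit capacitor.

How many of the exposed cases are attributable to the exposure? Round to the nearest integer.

p₁ = P(outcome | exposed) = 1241/1900 = 0.65316
p₀ = P(outcome | unexposed) = 400/1496 = 0.26738
PN = (p₁ − p₀)/p₁ = (0.65316 − 0.26738) / 0.65316 ≈ 0.59064.
Attributable cases ≈ PN × (exposed cases) = 0.59064 × 1241 ≈ 732.98.

about 733 cases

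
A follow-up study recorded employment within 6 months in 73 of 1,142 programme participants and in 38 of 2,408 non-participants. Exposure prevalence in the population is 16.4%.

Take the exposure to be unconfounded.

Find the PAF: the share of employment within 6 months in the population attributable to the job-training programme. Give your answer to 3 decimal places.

PAF ≈ 0.333

p₁ = P(outcome | exposed) = 73/1142 = 0.063923
p₀ = P(outcome | unexposed) = 38/2408 = 0.015781
Overall risk P(Y=1) = π·p₁ + (1−π)·p₀ = 0.164×0.063923 + 0.836×0.015781 = 0.023676.
Under exogeneity, PAF = [P(Y=1) − p₀] / P(Y=1).
PAF = (0.023676 − 0.015781) / 0.023676 ≈ 0.3335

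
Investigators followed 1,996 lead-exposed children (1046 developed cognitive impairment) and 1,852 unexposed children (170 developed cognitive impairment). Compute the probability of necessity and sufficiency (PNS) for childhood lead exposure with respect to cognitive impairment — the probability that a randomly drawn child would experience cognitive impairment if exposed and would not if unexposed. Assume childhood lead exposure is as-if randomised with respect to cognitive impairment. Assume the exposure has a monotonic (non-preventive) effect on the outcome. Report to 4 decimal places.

p₁ = P(outcome | exposed) = 1046/1996 = 0.52405
p₀ = P(outcome | unexposed) = 170/1852 = 0.091793
Under exogeneity and monotonicity, PNS = p₁ − p₀.
PNS = 0.52405 − 0.091793 = 0.43226

PNS ≈ 0.4323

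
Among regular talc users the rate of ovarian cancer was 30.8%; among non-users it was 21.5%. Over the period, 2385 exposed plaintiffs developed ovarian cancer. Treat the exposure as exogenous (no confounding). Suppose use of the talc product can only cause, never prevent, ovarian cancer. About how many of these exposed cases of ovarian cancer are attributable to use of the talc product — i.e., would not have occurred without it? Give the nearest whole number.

about 720 cases

p₁ = 0.308, p₀ = 0.215.
PN = (p₁ − p₀)/p₁ = (0.308 − 0.215) / 0.308 ≈ 0.30195.
Attributable cases ≈ PN × (exposed cases) = 0.30195 × 2385 ≈ 720.15.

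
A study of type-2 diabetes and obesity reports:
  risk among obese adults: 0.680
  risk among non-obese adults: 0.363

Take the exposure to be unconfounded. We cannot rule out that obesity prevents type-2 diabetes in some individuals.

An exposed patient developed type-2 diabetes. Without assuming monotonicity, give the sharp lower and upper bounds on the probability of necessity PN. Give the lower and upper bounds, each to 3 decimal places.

0.466 ≤ PN ≤ 0.937

Let p₁ = 0.68, p₀ = 0.363.
Under exogeneity alone the bounds on PN are max{0,(p₁−p₀)/p₁} ≤ PN ≤ min{1,(1−p₀)/p₁}.
  lower = (p₁ − p₀)/p₁ = 0.317 / 0.68 ≈ 0.4662
  upper = min{1, (1 − p₀)/p₁} = 0.637 / 0.68 ≈ 0.9368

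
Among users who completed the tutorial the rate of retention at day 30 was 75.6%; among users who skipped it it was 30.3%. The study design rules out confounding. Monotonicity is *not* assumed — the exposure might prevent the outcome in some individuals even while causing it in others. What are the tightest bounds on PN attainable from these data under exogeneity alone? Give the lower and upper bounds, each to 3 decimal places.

0.599 ≤ PN ≤ 0.922

p₁ = 0.756, p₀ = 0.303.
Under exogeneity alone the bounds on PN are max{0,(p₁−p₀)/p₁} ≤ PN ≤ min{1,(1−p₀)/p₁}.
  lower = (p₁ − p₀)/p₁ = 0.453 / 0.756 ≈ 0.5992
  upper = min{1, (1 − p₀)/p₁} = 0.697 / 0.756 ≈ 0.9220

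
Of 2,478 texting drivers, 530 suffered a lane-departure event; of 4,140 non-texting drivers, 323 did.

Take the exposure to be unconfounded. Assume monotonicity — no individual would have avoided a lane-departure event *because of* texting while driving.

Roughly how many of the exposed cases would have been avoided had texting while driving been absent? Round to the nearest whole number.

about 337 cases

p₁ = P(outcome | exposed) = 530/2478 = 0.21388
p₀ = P(outcome | unexposed) = 323/4140 = 0.078019
PN = (p₁ − p₀)/p₁ = (0.21388 − 0.078019) / 0.21388 ≈ 0.63522.
Attributable cases ≈ PN × (exposed cases) = 0.63522 × 530 ≈ 336.67.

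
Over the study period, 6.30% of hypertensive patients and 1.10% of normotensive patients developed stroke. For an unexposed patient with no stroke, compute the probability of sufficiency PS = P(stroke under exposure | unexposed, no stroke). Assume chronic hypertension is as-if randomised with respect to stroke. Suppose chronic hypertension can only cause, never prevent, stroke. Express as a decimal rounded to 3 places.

p₁ = 0.063, p₀ = 0.011.
Under exogeneity and monotonicity, PS = (p₁ − p₀) / (1 − p₀).
PS = (0.063 − 0.011) / (1 − 0.011) = 0.052 / 0.989 ≈ 0.0526

PS ≈ 0.053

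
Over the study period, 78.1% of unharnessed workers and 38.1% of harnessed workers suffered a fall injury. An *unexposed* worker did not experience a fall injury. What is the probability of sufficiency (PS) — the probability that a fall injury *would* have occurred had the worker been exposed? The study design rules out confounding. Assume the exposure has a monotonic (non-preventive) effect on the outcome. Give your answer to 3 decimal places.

PS ≈ 0.646

p₁ = 0.781, p₀ = 0.381.
Under exogeneity and monotonicity, PS = (p₁ − p₀) / (1 − p₀).
PS = (0.781 − 0.381) / (1 − 0.381) = 0.4 / 0.619 ≈ 0.6462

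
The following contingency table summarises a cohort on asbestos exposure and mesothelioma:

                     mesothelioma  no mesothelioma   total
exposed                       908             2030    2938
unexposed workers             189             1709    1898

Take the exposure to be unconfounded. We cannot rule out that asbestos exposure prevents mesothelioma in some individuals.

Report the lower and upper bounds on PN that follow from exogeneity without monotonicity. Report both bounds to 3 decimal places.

0.678 ≤ PN ≤ 1.000

p₁ = P(outcome | exposed) = 908/2938 = 0.30905
p₀ = P(outcome | unexposed) = 189/1898 = 0.099579
Under exogeneity alone the bounds on PN are max{0,(p₁−p₀)/p₁} ≤ PN ≤ min{1,(1−p₀)/p₁}.
  lower = (p₁ − p₀)/p₁ = 0.20948 / 0.30905 ≈ 0.6778
  upper = min{1, (1 − p₀)/p₁} = 0.90042 / 0.30905 ≈ 2.9135 → capped at 1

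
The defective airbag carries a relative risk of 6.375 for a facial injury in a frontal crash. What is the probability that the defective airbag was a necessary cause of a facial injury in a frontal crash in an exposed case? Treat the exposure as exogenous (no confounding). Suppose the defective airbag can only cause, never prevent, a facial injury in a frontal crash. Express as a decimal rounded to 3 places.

Under exogeneity and monotonicity, PN = (RR − 1) / RR = 1 − 1/RR.
PN = (6.375 − 1) / 6.375 = 5.375 / 6.375 ≈ 0.8431

PN ≈ 0.843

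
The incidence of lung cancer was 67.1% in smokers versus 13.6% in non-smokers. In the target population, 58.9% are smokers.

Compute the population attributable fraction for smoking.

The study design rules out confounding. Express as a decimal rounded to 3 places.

PAF ≈ 0.699

p₁ = 0.671, p₀ = 0.136.
Overall risk P(Y=1) = π·p₁ + (1−π)·p₀ = 0.589×0.671 + 0.411×0.136 = 0.45111.
Under exogeneity, PAF = [P(Y=1) − p₀] / P(Y=1).
PAF = (0.45111 − 0.136) / 0.45111 ≈ 0.6985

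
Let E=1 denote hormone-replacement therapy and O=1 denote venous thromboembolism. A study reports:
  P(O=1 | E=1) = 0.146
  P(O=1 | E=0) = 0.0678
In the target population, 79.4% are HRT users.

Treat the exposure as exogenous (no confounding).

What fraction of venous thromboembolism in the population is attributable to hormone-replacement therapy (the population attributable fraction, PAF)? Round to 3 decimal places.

Let p₁ = 0.146, p₀ = 0.0678.
Overall risk P(Y=1) = π·p₁ + (1−π)·p₀ = 0.794×0.146 + 0.206×0.0678 = 0.12989.
Under exogeneity, PAF = [P(Y=1) − p₀] / P(Y=1).
PAF = (0.12989 − 0.0678) / 0.12989 ≈ 0.4780

PAF ≈ 0.478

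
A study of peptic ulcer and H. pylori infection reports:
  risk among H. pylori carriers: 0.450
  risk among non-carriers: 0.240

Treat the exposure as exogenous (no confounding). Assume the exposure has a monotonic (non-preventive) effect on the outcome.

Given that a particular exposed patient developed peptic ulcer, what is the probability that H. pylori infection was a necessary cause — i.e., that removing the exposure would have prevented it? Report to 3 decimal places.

PN ≈ 0.467

Let p₁ = 0.45, p₀ = 0.24.
Under exogeneity and monotonicity, PN = (p₁ − p₀) / p₁.
PN = (0.45 − 0.24) / 0.45 = 0.21 / 0.45 ≈ 0.4667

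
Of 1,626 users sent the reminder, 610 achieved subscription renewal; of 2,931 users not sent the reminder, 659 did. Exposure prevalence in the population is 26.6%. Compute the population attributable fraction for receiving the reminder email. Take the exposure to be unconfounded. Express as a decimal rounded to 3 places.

p₁ = P(outcome | exposed) = 610/1626 = 0.37515
p₀ = P(outcome | unexposed) = 659/2931 = 0.22484
Overall risk P(Y=1) = π·p₁ + (1−π)·p₀ = 0.266×0.37515 + 0.734×0.22484 = 0.26482.
Under exogeneity, PAF = [P(Y=1) − p₀] / P(Y=1).
PAF = (0.26482 − 0.22484) / 0.26482 ≈ 0.1510

PAF ≈ 0.151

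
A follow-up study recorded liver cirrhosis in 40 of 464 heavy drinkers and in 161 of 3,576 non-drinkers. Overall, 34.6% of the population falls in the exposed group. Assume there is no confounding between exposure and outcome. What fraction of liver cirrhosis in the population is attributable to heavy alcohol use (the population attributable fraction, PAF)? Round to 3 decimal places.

p₁ = P(outcome | exposed) = 40/464 = 0.086207
p₀ = P(outcome | unexposed) = 161/3576 = 0.045022
Overall risk P(Y=1) = π·p₁ + (1−π)·p₀ = 0.346×0.086207 + 0.654×0.045022 = 0.059272.
Under exogeneity, PAF = [P(Y=1) − p₀] / P(Y=1).
PAF = (0.059272 − 0.045022) / 0.059272 ≈ 0.2404

PAF ≈ 0.240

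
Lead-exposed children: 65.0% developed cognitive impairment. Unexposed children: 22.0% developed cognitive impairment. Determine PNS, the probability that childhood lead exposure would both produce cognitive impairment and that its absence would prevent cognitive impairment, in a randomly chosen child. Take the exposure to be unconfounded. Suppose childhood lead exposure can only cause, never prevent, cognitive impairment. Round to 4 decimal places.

PNS ≈ 0.4300

p₁ = 0.65, p₀ = 0.22.
Under exogeneity and monotonicity, PNS = p₁ − p₀.
PNS = 0.65 − 0.22 = 0.43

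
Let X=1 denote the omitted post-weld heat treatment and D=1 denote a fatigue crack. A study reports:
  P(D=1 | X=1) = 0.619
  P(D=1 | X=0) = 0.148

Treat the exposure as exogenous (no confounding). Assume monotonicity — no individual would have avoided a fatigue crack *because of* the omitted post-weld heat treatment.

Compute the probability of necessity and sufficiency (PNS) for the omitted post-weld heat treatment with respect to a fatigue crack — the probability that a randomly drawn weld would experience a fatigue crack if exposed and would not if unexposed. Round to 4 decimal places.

Let p₁ = 0.619, p₀ = 0.148.
Under exogeneity and monotonicity, PNS = p₁ − p₀.
PNS = 0.619 − 0.148 = 0.471

PNS ≈ 0.4710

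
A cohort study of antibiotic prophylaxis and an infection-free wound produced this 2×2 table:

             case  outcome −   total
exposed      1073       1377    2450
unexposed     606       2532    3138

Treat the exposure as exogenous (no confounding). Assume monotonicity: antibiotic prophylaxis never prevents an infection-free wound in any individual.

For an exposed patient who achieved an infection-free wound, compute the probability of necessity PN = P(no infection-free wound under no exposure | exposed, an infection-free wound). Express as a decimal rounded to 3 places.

PN ≈ 0.559

p₁ = P(outcome | exposed) = 1073/2450 = 0.43796
p₀ = P(outcome | unexposed) = 606/3138 = 0.19312
Under exogeneity and monotonicity, PN = (p₁ − p₀)/p₁.
PN = (0.43796 − 0.19312) / 0.43796 ≈ 0.5591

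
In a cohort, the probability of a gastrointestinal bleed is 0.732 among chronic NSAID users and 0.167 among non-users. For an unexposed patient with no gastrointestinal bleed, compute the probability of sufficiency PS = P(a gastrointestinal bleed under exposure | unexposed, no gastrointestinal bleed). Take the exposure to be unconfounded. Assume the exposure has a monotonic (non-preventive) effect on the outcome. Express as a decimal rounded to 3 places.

Let p₁ = 0.732, p₀ = 0.167.
Under exogeneity and monotonicity, PS = (p₁ − p₀) / (1 − p₀).
PS = (0.732 − 0.167) / (1 − 0.167) = 0.565 / 0.833 ≈ 0.6783

PS ≈ 0.678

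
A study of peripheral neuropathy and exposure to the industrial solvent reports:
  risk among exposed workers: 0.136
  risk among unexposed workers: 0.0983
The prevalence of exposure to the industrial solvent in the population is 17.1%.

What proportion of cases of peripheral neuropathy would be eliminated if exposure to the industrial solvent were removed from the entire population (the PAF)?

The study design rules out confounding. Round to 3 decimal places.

Let p₁ = 0.136, p₀ = 0.0983.
Overall risk P(Y=1) = π·p₁ + (1−π)·p₀ = 0.171×0.136 + 0.829×0.0983 = 0.10475.
Under exogeneity, PAF = [P(Y=1) − p₀] / P(Y=1).
PAF = (0.10475 − 0.0983) / 0.10475 ≈ 0.0615

PAF ≈ 0.062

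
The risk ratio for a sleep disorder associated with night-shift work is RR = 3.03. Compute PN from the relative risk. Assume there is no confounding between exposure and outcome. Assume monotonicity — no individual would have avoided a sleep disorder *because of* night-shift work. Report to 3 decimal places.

PN ≈ 0.670

Under exogeneity and monotonicity, PN = (RR − 1) / RR = 1 − 1/RR.
PN = (3.03 − 1) / 3.03 = 2.03 / 3.03 ≈ 0.6700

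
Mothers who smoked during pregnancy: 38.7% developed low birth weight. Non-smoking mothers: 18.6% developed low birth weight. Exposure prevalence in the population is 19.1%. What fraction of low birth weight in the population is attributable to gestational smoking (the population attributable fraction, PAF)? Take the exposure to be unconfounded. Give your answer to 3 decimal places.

p₁ = 0.387, p₀ = 0.186.
Overall risk P(Y=1) = π·p₁ + (1−π)·p₀ = 0.191×0.387 + 0.809×0.186 = 0.22439.
Under exogeneity, PAF = [P(Y=1) − p₀] / P(Y=1).
PAF = (0.22439 − 0.186) / 0.22439 ≈ 0.1711

PAF ≈ 0.171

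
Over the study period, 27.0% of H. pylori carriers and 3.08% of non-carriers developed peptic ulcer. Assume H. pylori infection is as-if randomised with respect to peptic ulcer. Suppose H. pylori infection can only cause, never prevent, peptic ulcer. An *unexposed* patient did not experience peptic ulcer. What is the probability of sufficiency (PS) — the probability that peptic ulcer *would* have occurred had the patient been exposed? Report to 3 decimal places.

PS ≈ 0.247

p₁ = 0.27, p₀ = 0.0308.
Under exogeneity and monotonicity, PS = (p₁ − p₀) / (1 − p₀).
PS = (0.27 − 0.0308) / (1 − 0.0308) = 0.2392 / 0.9692 ≈ 0.2468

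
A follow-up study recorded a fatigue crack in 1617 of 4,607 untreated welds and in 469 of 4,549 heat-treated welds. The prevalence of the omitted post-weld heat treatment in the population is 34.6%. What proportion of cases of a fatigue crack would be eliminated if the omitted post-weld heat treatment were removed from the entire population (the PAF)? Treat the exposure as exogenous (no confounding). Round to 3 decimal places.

p₁ = P(outcome | exposed) = 1617/4607 = 0.35099
p₀ = P(outcome | unexposed) = 469/4549 = 0.1031
Overall risk P(Y=1) = π·p₁ + (1−π)·p₀ = 0.346×0.35099 + 0.654×0.1031 = 0.18887.
Under exogeneity, PAF = [P(Y=1) − p₀] / P(Y=1).
PAF = (0.18887 − 0.1031) / 0.18887 ≈ 0.4541

PAF ≈ 0.454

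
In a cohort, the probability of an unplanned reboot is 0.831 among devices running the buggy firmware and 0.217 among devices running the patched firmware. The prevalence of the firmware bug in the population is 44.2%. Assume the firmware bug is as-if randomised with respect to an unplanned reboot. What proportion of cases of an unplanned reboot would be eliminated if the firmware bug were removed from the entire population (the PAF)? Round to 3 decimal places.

PAF ≈ 0.556

Let p₁ = 0.831, p₀ = 0.217.
Overall risk P(Y=1) = π·p₁ + (1−π)·p₀ = 0.442×0.831 + 0.558×0.217 = 0.48839.
Under exogeneity, PAF = [P(Y=1) − p₀] / P(Y=1).
PAF = (0.48839 − 0.217) / 0.48839 ≈ 0.5557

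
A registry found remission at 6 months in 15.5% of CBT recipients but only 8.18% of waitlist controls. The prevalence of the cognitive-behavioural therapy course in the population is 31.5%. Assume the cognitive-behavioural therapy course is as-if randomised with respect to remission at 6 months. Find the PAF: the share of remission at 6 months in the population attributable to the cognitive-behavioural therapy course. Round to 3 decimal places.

PAF ≈ 0.220

p₁ = 0.155, p₀ = 0.0818.
Overall risk P(Y=1) = π·p₁ + (1−π)·p₀ = 0.315×0.155 + 0.685×0.0818 = 0.10486.
Under exogeneity, PAF = [P(Y=1) − p₀] / P(Y=1).
PAF = (0.10486 − 0.0818) / 0.10486 ≈ 0.2199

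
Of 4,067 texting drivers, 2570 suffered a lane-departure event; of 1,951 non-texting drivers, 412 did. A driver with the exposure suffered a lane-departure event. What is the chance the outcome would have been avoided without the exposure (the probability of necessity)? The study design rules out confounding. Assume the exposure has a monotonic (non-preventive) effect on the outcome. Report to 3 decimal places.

p₁ = P(outcome | exposed) = 2570/4067 = 0.63192
p₀ = P(outcome | unexposed) = 412/1951 = 0.21117
Under exogeneity and monotonicity, PN = (p₁ − p₀) / p₁.
PN = (0.63192 − 0.21117) / 0.63192 = 0.42074 / 0.63192 ≈ 0.6658

PN ≈ 0.666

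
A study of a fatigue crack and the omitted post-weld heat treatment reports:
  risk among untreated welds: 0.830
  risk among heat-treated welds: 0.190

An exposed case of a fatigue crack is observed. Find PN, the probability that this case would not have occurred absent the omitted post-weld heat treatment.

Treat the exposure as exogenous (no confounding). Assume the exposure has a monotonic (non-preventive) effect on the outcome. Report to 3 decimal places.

Let p₁ = 0.83, p₀ = 0.19.
Under exogeneity and monotonicity, PN = (p₁ − p₀) / p₁.
PN = (0.83 − 0.19) / 0.83 = 0.64 / 0.83 ≈ 0.7711

PN ≈ 0.771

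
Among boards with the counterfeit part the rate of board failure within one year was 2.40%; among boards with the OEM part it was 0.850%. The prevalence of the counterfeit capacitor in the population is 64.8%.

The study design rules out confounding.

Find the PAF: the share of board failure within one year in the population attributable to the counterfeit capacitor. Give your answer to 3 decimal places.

PAF ≈ 0.542

p₁ = 0.024, p₀ = 0.0085.
Overall risk P(Y=1) = π·p₁ + (1−π)·p₀ = 0.648×0.024 + 0.352×0.0085 = 0.018544.
Under exogeneity, PAF = [P(Y=1) − p₀] / P(Y=1).
PAF = (0.018544 − 0.0085) / 0.018544 ≈ 0.5416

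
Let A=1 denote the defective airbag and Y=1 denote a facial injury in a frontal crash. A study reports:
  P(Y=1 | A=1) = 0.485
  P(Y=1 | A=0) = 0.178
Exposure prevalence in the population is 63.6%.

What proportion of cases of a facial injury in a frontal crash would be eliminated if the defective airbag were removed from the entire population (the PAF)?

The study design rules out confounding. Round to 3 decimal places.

Let p₁ = 0.485, p₀ = 0.178.
Overall risk P(Y=1) = π·p₁ + (1−π)·p₀ = 0.636×0.485 + 0.364×0.178 = 0.37325.
Under exogeneity, PAF = [P(Y=1) − p₀] / P(Y=1).
PAF = (0.37325 − 0.178) / 0.37325 ≈ 0.5231

PAF ≈ 0.523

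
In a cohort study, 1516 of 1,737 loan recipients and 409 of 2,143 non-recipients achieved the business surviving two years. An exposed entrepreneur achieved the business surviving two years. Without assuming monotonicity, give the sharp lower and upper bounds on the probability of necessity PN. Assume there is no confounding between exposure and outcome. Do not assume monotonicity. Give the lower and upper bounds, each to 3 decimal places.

p₁ = P(outcome | exposed) = 1516/1737 = 0.87277
p₀ = P(outcome | unexposed) = 409/2143 = 0.19085
Under exogeneity alone the bounds on PN are max{0,(p₁−p₀)/p₁} ≤ PN ≤ min{1,(1−p₀)/p₁}.
  lower = (p₁ − p₀)/p₁ = 0.68192 / 0.87277 ≈ 0.7813
  upper = min{1, (1 − p₀)/p₁} = 0.80915 / 0.87277 ≈ 0.9271

0.781 ≤ PN ≤ 0.927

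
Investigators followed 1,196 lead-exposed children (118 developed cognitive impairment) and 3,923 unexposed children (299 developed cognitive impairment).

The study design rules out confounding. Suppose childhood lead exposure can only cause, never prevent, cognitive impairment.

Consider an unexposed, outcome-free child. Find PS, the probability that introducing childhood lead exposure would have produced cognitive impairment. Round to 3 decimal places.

PS ≈ 0.024

p₁ = P(outcome | exposed) = 118/1196 = 0.098662
p₀ = P(outcome | unexposed) = 299/3923 = 0.076217
Under exogeneity and monotonicity, PS = (p₁ − p₀) / (1 − p₀).
PS = (0.098662 − 0.076217) / (1 − 0.076217) = 0.022445 / 0.92378 ≈ 0.0243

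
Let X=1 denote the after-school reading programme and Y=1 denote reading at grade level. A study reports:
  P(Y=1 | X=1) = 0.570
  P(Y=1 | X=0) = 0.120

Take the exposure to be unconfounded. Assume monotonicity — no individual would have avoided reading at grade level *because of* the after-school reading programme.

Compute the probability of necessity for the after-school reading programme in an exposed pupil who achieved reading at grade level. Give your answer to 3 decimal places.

Let p₁ = 0.57, p₀ = 0.12.
Under exogeneity and monotonicity, PN = (p₁ − p₀) / p₁.
PN = (0.57 − 0.12) / 0.57 = 0.45 / 0.57 ≈ 0.7895

PN ≈ 0.789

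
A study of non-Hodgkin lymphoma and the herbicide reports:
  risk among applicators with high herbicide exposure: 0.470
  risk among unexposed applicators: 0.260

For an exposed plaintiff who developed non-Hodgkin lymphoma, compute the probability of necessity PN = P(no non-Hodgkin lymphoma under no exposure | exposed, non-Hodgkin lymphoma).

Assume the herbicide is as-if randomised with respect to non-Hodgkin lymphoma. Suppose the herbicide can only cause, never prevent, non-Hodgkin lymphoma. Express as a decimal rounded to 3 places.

PN ≈ 0.447

Let p₁ = 0.47, p₀ = 0.26.
Under exogeneity and monotonicity, PN = (p₁ − p₀) / p₁.
PN = (0.47 − 0.26) / 0.47 = 0.21 / 0.47 ≈ 0.4468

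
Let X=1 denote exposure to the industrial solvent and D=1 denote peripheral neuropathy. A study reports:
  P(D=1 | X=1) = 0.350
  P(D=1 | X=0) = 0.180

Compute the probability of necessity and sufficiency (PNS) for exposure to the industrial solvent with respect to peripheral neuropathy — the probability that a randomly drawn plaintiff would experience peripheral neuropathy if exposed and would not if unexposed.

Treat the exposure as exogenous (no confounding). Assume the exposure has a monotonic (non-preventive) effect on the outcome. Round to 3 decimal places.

Let p₁ = 0.35, p₀ = 0.18.
Under exogeneity and monotonicity, PNS = p₁ − p₀.
PNS = 0.35 − 0.18 = 0.17

PNS ≈ 0.170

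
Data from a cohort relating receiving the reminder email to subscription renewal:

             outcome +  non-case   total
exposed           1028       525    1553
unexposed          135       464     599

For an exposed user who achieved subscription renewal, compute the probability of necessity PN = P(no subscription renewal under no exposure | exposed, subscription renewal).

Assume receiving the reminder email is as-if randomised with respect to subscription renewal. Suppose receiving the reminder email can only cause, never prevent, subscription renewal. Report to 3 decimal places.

PN ≈ 0.660

p₁ = P(outcome | exposed) = 1028/1553 = 0.66194
p₀ = P(outcome | unexposed) = 135/599 = 0.22538
Under exogeneity and monotonicity, PN = (p₁ − p₀)/p₁.
PN = (0.66194 − 0.22538) / 0.66194 ≈ 0.6595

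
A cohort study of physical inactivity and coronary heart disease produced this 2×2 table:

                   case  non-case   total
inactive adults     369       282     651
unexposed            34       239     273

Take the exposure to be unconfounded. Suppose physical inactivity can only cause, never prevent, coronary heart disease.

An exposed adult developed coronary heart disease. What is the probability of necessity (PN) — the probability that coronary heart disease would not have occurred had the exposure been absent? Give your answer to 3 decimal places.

PN ≈ 0.780

p₁ = P(outcome | exposed) = 369/651 = 0.56682
p₀ = P(outcome | unexposed) = 34/273 = 0.12454
Under exogeneity and monotonicity, PN = (p₁ − p₀) / p₁.
PN = (0.56682 − 0.12454) / 0.56682 = 0.44228 / 0.56682 ≈ 0.7803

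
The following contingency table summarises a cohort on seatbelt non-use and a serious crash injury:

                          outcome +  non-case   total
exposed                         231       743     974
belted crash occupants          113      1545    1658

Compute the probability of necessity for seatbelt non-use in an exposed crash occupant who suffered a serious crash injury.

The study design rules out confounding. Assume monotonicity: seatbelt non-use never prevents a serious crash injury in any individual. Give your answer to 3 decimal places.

PN ≈ 0.713

p₁ = P(outcome | exposed) = 231/974 = 0.23717
p₀ = P(outcome | unexposed) = 113/1658 = 0.068154
Under exogeneity and monotonicity, PN = (p₁ − p₀) / p₁.
PN = (0.23717 − 0.068154) / 0.23717 = 0.16901 / 0.23717 ≈ 0.7126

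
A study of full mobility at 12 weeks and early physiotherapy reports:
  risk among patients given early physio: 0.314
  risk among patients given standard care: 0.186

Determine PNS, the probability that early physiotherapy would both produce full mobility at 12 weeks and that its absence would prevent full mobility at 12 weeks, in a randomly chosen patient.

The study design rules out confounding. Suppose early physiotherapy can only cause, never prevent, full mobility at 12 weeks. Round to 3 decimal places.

Let p₁ = 0.314, p₀ = 0.186.
Under exogeneity and monotonicity, PNS = p₁ − p₀.
PNS = 0.314 − 0.186 = 0.128

PNS ≈ 0.128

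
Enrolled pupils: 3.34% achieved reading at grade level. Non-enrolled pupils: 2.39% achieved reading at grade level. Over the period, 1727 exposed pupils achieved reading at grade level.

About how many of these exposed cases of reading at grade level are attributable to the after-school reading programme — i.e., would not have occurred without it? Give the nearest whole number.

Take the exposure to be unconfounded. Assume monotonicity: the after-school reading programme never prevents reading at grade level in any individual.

p₁ = 0.0334, p₀ = 0.0239.
PN = (p₁ − p₀)/p₁ = (0.0334 − 0.0239) / 0.0334 ≈ 0.28443.
Attributable cases ≈ PN × (exposed cases) = 0.28443 × 1727 ≈ 491.21.

about 491 cases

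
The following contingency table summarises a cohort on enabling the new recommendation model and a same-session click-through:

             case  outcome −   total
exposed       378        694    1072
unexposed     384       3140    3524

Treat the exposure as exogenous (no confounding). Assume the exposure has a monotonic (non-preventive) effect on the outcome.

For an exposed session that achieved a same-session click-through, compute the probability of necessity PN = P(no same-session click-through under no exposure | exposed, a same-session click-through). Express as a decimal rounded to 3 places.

p₁ = P(outcome | exposed) = 378/1072 = 0.35261
p₀ = P(outcome | unexposed) = 384/3524 = 0.10897
Under exogeneity and monotonicity, PN = (p₁ − p₀)/p₁.
PN = (0.35261 − 0.10897) / 0.35261 ≈ 0.6910

PN ≈ 0.691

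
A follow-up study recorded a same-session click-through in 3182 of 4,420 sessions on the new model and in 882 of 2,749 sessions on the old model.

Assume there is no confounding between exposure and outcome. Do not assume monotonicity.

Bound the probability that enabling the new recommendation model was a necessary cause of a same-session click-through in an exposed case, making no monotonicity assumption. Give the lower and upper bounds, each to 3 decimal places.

p₁ = P(outcome | exposed) = 3182/4420 = 0.71991
p₀ = P(outcome | unexposed) = 882/2749 = 0.32084
Under exogeneity alone the bounds on PN are max{0,(p₁−p₀)/p₁} ≤ PN ≤ min{1,(1−p₀)/p₁}.
  lower = (p₁ − p₀)/p₁ = 0.39907 / 0.71991 ≈ 0.5543
  upper = min{1, (1 − p₀)/p₁} = 0.67916 / 0.71991 ≈ 0.9434

0.554 ≤ PN ≤ 0.943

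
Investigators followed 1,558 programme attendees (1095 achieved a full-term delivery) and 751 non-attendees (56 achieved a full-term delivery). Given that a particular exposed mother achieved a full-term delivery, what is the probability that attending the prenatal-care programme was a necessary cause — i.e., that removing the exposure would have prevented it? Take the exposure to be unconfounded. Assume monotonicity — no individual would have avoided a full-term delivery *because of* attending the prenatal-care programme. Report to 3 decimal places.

p₁ = P(outcome | exposed) = 1095/1558 = 0.70282
p₀ = P(outcome | unexposed) = 56/751 = 0.074567
Under exogeneity and monotonicity, PN = (p₁ − p₀) / p₁.
PN = (0.70282 − 0.074567) / 0.70282 = 0.62826 / 0.70282 ≈ 0.8939

PN ≈ 0.894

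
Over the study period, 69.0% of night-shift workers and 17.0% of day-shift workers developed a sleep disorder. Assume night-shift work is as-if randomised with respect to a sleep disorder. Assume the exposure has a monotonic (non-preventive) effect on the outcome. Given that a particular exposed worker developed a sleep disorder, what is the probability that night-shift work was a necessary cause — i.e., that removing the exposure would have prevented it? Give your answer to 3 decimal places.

p₁ = 0.69, p₀ = 0.17.
Under exogeneity and monotonicity, PN = (p₁ − p₀) / p₁.
PN = (0.69 − 0.17) / 0.69 = 0.52 / 0.69 ≈ 0.7536

PN ≈ 0.754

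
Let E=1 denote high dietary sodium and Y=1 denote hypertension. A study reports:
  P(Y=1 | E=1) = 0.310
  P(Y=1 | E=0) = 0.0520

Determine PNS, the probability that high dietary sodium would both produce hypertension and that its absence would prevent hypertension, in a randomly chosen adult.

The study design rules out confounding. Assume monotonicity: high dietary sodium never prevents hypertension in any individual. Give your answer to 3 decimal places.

PNS ≈ 0.258

Let p₁ = 0.31, p₀ = 0.052.
Under exogeneity and monotonicity, PNS = p₁ − p₀.
PNS = 0.31 − 0.052 = 0.258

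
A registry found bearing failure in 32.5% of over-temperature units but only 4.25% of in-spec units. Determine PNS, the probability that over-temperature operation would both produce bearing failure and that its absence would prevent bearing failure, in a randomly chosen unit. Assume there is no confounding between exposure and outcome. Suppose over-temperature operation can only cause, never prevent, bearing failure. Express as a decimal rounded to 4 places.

PNS ≈ 0.2825

p₁ = 0.325, p₀ = 0.0425.
Under exogeneity and monotonicity, PNS = p₁ − p₀.
PNS = 0.325 − 0.0425 = 0.2825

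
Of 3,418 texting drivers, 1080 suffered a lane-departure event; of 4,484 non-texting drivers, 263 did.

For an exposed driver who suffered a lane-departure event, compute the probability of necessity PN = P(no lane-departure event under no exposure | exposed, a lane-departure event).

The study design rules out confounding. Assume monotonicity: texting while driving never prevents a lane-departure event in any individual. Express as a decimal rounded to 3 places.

PN ≈ 0.814

p₁ = P(outcome | exposed) = 1080/3418 = 0.31597
p₀ = P(outcome | unexposed) = 263/4484 = 0.058653
Under exogeneity and monotonicity, PN = (p₁ − p₀) / p₁.
PN = (0.31597 − 0.058653) / 0.31597 = 0.25732 / 0.31597 ≈ 0.8144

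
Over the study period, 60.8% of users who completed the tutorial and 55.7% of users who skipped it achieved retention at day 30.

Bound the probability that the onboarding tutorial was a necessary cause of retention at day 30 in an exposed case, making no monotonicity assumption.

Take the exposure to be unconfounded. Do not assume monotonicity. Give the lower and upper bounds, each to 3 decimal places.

0.084 ≤ PN ≤ 0.729

p₁ = 0.608, p₀ = 0.557.
Under exogeneity alone the bounds on PN are max{0,(p₁−p₀)/p₁} ≤ PN ≤ min{1,(1−p₀)/p₁}.
  lower = (p₁ − p₀)/p₁ = 0.051 / 0.608 ≈ 0.0839
  upper = min{1, (1 − p₀)/p₁} = 0.443 / 0.608 ≈ 0.7286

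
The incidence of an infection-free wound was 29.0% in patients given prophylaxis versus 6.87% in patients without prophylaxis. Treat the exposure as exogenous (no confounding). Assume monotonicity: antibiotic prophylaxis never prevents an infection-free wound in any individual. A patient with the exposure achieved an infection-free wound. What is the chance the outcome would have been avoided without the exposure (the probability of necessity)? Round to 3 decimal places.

PN ≈ 0.763

p₁ = 0.29, p₀ = 0.0687.
Under exogeneity and monotonicity, PN = (p₁ − p₀) / p₁.
PN = (0.29 − 0.0687) / 0.29 = 0.2213 / 0.29 ≈ 0.7631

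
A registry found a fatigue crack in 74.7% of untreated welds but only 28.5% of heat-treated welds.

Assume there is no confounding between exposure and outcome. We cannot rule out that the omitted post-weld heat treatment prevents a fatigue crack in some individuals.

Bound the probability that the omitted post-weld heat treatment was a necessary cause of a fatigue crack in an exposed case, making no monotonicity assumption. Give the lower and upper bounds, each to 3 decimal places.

p₁ = 0.747, p₀ = 0.285.
Under exogeneity alone the bounds on PN are max{0,(p₁−p₀)/p₁} ≤ PN ≤ min{1,(1−p₀)/p₁}.
  lower = (p₁ − p₀)/p₁ = 0.462 / 0.747 ≈ 0.6185
  upper = min{1, (1 − p₀)/p₁} = 0.715 / 0.747 ≈ 0.9572

0.618 ≤ PN ≤ 0.957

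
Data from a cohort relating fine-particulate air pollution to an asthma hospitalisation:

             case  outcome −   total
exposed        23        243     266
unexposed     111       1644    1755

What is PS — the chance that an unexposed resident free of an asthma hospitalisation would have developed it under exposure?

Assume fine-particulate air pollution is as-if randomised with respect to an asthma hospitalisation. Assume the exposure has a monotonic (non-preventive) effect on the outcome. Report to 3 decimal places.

PS ≈ 0.025

p₁ = P(outcome | exposed) = 23/266 = 0.086466
p₀ = P(outcome | unexposed) = 111/1755 = 0.063248
Under exogeneity and monotonicity, PS = (p₁ − p₀)/(1 − p₀).
PS = (0.086466 − 0.063248) / 0.93675 ≈ 0.0248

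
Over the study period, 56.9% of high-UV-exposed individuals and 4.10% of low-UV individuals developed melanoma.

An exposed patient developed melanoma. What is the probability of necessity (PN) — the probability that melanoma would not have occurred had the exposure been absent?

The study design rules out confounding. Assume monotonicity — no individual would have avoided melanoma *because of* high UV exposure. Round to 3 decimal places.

PN ≈ 0.928

p₁ = 0.569, p₀ = 0.041.
Under exogeneity and monotonicity, PN = (p₁ − p₀) / p₁.
PN = (0.569 − 0.041) / 0.569 = 0.528 / 0.569 ≈ 0.9279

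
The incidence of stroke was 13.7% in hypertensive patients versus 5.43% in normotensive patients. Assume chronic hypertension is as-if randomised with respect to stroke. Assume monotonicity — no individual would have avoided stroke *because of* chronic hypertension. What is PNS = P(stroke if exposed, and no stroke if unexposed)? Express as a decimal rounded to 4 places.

PNS ≈ 0.0827

p₁ = 0.137, p₀ = 0.0543.
Under exogeneity and monotonicity, PNS = p₁ − p₀.
PNS = 0.137 − 0.0543 = 0.0827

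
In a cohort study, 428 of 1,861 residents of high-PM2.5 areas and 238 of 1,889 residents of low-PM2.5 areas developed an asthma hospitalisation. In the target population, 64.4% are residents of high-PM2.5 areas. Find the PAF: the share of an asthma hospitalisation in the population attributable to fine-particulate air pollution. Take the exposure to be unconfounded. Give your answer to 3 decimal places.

p₁ = P(outcome | exposed) = 428/1861 = 0.22998
p₀ = P(outcome | unexposed) = 238/1889 = 0.12599
Overall risk P(Y=1) = π·p₁ + (1−π)·p₀ = 0.644×0.22998 + 0.356×0.12599 = 0.19296.
Under exogeneity, PAF = [P(Y=1) − p₀] / P(Y=1).
PAF = (0.19296 − 0.12599) / 0.19296 ≈ 0.3471

PAF ≈ 0.347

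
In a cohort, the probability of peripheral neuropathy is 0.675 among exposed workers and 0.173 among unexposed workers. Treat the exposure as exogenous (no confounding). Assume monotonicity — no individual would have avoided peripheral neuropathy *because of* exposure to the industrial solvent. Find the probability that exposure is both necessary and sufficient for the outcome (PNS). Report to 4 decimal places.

Let p₁ = 0.675, p₀ = 0.173.
Under exogeneity and monotonicity, PNS = p₁ − p₀.
PNS = 0.675 − 0.173 = 0.502

PNS ≈ 0.5020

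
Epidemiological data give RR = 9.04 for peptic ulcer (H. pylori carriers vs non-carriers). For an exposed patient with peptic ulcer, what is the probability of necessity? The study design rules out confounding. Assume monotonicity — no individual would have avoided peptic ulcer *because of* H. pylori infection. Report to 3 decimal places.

Under exogeneity and monotonicity, PN = (RR − 1) / RR = 1 − 1/RR.
PN = (9.04 − 1) / 9.04 = 8.04 / 9.04 ≈ 0.8894

PN ≈ 0.889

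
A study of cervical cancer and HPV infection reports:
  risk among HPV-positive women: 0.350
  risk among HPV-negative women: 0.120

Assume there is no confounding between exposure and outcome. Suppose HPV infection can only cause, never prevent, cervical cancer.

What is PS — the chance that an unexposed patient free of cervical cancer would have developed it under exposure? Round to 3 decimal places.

PS ≈ 0.261

Let p₁ = 0.35, p₀ = 0.12.
Under exogeneity and monotonicity, PS = (p₁ − p₀) / (1 − p₀).
PS = (0.35 − 0.12) / (1 − 0.12) = 0.23 / 0.88 ≈ 0.2614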